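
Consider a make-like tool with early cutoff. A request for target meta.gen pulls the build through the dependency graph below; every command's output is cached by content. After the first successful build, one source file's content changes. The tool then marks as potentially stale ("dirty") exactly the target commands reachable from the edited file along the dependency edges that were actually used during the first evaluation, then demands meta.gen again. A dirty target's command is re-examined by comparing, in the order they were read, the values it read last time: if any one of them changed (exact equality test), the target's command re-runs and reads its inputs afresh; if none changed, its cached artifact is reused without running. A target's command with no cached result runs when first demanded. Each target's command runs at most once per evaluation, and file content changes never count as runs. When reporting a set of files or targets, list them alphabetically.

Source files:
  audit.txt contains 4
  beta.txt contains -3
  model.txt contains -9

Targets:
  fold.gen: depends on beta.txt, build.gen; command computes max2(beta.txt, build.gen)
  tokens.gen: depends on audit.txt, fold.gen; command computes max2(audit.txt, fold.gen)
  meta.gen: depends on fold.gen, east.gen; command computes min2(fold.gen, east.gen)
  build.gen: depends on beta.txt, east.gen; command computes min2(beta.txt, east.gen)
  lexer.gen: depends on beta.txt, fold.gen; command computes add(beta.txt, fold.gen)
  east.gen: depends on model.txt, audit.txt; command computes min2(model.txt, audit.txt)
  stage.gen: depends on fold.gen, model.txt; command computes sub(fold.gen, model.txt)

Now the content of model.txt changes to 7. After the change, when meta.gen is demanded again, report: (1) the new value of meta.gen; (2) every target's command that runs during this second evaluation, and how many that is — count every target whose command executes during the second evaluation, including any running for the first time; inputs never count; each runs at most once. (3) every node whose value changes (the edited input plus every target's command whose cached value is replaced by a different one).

Demanding meta.gen again yields -3.
4 target commands run: build.gen, east.gen, fold.gen, meta.gen.
The nodes whose values change: build.gen, east.gen, meta.gen, model.txt.

First demand of the output computes:
  east.gen = min2(-9, 4) = -9
  build.gen = min2(-3, -9) = -9
  fold.gen = max2(-3, -9) = -3
  meta.gen = min2(-3, -9) = -9

After the edit, cleaning proceeds:
  east.gen: a read changed (model.txt -9->7) — executes, giving 4.
  build.gen: a read changed (east.gen -9->4) — executes, giving -3.
  fold.gen: a read changed (build.gen -9->-3) — executes, giving -3 — identical to its old value.
  meta.gen: a read changed (east.gen -9->4) — executes, giving -3.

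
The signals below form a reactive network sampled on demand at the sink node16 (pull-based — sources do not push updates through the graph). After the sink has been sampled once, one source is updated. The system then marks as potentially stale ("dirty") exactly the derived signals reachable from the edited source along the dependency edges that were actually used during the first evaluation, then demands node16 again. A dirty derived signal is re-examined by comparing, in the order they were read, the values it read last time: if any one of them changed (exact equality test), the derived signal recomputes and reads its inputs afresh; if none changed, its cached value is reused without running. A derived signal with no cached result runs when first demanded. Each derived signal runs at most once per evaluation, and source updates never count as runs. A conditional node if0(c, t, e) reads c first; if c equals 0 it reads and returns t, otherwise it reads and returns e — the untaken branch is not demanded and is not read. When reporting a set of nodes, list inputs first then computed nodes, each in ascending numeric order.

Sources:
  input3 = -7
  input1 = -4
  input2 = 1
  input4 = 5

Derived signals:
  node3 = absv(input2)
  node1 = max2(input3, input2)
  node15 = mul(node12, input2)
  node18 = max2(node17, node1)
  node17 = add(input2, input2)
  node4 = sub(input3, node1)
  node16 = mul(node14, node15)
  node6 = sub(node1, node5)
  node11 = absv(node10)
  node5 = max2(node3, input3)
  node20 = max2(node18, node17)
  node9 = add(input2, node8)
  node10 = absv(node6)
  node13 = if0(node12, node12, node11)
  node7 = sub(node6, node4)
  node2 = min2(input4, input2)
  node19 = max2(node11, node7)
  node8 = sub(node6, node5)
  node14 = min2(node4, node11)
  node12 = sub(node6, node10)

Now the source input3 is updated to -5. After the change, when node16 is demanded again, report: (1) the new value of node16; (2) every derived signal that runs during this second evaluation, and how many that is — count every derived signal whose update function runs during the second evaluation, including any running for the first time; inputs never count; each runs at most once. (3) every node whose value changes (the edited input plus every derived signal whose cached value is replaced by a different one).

node16 now evaluates to 0.
Run set: node1, node4, node5, node14, node16 (5 run).
Changed values: input3, node4, node14.
The important point: at node6 every value read last time is unchanged, so the dirty flag clears without a run.

Initial pass — values computed on the first demand:
  node1 = max2(-7, 1) = 1
  node3 = absv(1) = 1
  node4 = sub(-7, 1) = -8
  node5 = max2(1, -7) = 1
  node6 = sub(1, 1) = 0
  node10 = absv(0) = 0
  node11 = absv(0) = 0
  node12 = sub(0, 0) = 0
  node14 = min2(-8, 0) = -8
  node15 = mul(0, 1) = 0
  node16 = mul(-8, 0) = 0

Second demand — change propagation:
  node1: re-runs because input3 -7->-5; new result 1 (unchanged).
  node4: re-runs because input3 -7->-5; new result -6.
  node5: re-runs because input3 -7->-5; new result 1 (unchanged).
  node6: re-examined; everything it read last time is the same (node1 unchanged, node5 unchanged) — cache 0 kept, no run.
  node10: re-examined; everything it read last time is the same (node6 unchanged) — cache 0 kept, no run.
  node11: re-examined; everything it read last time is the same (node10 unchanged) — cache 0 kept, no run.
  node12: re-examined; everything it read last time is the same (node6 unchanged, node10 unchanged) — cache 0 kept, no run.
  node14: re-runs because node4 -8->-6; new result -6.
  node15: re-examined; everything it read last time is the same (node12 unchanged, input2 unchanged) — cache 0 kept, no run.
  node16: re-runs because node14 -8->-6; new result 0 (unchanged).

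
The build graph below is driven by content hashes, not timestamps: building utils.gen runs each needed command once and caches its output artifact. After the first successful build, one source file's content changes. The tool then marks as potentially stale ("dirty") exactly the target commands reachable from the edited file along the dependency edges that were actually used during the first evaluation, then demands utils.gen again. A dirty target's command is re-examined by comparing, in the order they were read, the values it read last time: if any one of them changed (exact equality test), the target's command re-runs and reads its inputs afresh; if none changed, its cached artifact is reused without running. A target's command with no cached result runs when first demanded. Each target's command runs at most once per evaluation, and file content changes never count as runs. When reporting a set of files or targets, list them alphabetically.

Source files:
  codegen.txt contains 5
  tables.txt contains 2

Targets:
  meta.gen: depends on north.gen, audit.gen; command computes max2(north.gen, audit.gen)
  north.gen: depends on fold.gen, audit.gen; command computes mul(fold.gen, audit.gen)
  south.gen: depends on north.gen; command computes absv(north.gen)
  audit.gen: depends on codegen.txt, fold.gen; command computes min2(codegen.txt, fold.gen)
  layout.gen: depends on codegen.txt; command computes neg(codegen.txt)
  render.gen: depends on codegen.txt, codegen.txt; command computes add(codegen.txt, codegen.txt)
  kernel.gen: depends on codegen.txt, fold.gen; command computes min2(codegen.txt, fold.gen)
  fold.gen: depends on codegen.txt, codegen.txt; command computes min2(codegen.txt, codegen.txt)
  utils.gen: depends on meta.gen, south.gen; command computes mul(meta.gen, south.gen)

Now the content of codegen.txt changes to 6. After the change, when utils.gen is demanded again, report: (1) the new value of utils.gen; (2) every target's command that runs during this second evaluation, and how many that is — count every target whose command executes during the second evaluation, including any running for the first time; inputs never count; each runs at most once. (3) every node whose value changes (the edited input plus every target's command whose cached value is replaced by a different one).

utils.gen now evaluates to 1296.
Run set: audit.gen, fold.gen, meta.gen, north.gen, south.gen, utils.gen (6 run).
Changed values: audit.gen, codegen.txt, fold.gen, meta.gen, north.gen, south.gen, utils.gen.

Initial pass — values computed on the first demand:
  fold.gen = min2(5, 5) = 5
  audit.gen = min2(5, 5) = 5
  north.gen = mul(5, 5) = 25
  meta.gen = max2(25, 5) = 25
  south.gen = absv(25) = 25
  utils.gen = mul(25, 25) = 625

Second demand — change propagation:
  fold.gen: re-runs because codegen.txt 5->6; codegen.txt 5->6; new result 6.
  audit.gen: re-runs because codegen.txt 5->6; fold.gen 5->6; new result 6.
  north.gen: re-runs because fold.gen 5->6; audit.gen 5->6; new result 36.
  meta.gen: re-runs because north.gen 25->36; audit.gen 5->6; new result 36.
  south.gen: re-runs because north.gen 25->36; new result 36.
  utils.gen: re-runs because meta.gen 25->36; south.gen 25->36; new result 1296.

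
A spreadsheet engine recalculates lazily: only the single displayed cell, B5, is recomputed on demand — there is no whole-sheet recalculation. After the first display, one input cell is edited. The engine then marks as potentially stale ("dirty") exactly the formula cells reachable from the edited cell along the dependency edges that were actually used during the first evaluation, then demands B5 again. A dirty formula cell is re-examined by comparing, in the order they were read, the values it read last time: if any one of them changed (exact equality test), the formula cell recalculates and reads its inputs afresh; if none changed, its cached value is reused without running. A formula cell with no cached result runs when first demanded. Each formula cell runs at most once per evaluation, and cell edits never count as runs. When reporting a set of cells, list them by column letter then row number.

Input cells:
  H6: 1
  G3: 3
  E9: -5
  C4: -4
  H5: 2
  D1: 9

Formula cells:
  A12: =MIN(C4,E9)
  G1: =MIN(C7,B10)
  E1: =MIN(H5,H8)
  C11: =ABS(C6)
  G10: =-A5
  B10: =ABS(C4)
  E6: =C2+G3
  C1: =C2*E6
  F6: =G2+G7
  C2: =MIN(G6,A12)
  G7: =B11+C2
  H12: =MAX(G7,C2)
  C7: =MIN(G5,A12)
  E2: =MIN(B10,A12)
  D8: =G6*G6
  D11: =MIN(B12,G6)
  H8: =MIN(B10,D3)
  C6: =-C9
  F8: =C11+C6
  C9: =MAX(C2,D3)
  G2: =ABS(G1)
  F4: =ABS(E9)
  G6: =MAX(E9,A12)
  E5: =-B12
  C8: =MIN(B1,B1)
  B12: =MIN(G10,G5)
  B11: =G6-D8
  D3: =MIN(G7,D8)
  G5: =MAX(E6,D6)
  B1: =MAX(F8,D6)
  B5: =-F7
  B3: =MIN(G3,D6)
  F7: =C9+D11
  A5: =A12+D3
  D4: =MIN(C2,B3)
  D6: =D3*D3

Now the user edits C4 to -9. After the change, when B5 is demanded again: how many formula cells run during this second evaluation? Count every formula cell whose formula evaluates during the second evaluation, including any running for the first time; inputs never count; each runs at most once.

First evaluation (everything demanded from the output):
  A12 = MIN(-4, -5) = -5
  G6 = MAX(-5, -5) = -5
  C2 = MIN(-5, -5) = -5
  D8 = -5 * -5 = 25
  B11 = -5 - 25 = -30
  E6 = -5 + 3 = -2
  G7 = -30 + -5 = -35
  D3 = MIN(-35, 25) = -35
  A5 = -5 + -35 = -40
  C9 = MAX(-5, -35) = -5
  D6 = -35 * -35 = 1225
  G5 = MAX(-2, 1225) = 1225
  G10 = -(-40) = 40
  B12 = MIN(40, 1225) = 40
  D11 = MIN(40, -5) = -5
  F7 = -5 + -5 = -10
  B5 = -(-10) = 10

Propagation after the edit:
  A12: runs — C4 -4->-9; result -9.
  G6: runs — A12 -5->-9; result -5 (same value as before).
  C2: runs — A12 -5->-9; result -9.
  D8: checked — values it read are unchanged (G6 unchanged, G6 unchanged); reused cached 25 without running.
  B11: checked — values it read are unchanged (G6 unchanged, D8 unchanged); reused cached -30 without running.
  E6: runs — C2 -5->-9; result -6.
  G7: runs — C2 -5->-9; result -39.
  D3: runs — G7 -35->-39; result -39.
  A5: runs — A12 -5->-9; D3 -35->-39; result -48.
  C9: runs — C2 -5->-9; D3 -35->-39; result -9.
  D6: runs — D3 -35->-39; D3 -35->-39; result 1521.
  G5: runs — E6 -2->-6; D6 1225->1521; result 1521.
  G10: runs — A5 -40->-48; result 48.
  B12: runs — G10 40->48; G5 1225->1521; result 48.
  D11: runs — B12 40->48; result -5 (same value as before).
  F7: runs — C9 -5->-9; result -14.
  B5: runs — F7 -10->-14; result 14.

Key observation: the cutoff stops propagation at D8 — its inputs' values are unchanged, so it reuses its cache.

Formula cells that run: A5, A12, B5, B12, C2, C9, D3, D6, D11, E6, F7, G5, G6, G7, G10 — 15 in total.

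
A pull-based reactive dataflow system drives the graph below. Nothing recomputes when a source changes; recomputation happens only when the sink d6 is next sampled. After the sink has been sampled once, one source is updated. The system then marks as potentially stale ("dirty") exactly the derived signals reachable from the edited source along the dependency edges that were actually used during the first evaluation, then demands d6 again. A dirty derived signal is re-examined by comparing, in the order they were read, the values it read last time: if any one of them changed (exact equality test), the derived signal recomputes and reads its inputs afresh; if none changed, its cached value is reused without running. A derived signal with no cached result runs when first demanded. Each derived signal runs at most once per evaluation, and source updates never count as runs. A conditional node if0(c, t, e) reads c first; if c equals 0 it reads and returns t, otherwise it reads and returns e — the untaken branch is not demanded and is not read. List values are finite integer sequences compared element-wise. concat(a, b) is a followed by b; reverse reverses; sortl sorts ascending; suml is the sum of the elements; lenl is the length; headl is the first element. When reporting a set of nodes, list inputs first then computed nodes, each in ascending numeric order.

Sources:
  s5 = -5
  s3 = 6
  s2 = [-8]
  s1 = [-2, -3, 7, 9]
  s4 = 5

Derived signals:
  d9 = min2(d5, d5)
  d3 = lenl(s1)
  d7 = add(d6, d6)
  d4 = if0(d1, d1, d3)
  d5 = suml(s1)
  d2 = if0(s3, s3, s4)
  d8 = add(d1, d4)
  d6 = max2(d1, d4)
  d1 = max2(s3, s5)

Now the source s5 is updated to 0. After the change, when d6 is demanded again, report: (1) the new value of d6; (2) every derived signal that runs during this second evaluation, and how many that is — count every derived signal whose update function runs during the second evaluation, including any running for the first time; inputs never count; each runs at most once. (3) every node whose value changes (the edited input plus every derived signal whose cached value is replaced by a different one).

First evaluation (everything demanded from the output):
  d1 = max2(6, -5) = 6
  d3 = lenl([-2, -3, 7, 9]) = 4
  d4 = if0(d1=6 -> else branch d3) = 4
  d6 = max2(6, 4) = 6

Propagation after the edit:
  d1: runs — s5 -5->0; result 6 (same value as before).
  d4: checked — values it read are unchanged (d1 unchanged, d3 unchanged); reused cached 4 without running.
  d6: checked — values it read are unchanged (d1 unchanged, d4 unchanged); reused cached 6 without running.

Key observation: the change is absorbed at d1 — it re-runs but produces the same value, and the output's value is unchanged.

New value of d6: 6.
Derived signals that run: d1 — 1 in total.
Values that change: s5.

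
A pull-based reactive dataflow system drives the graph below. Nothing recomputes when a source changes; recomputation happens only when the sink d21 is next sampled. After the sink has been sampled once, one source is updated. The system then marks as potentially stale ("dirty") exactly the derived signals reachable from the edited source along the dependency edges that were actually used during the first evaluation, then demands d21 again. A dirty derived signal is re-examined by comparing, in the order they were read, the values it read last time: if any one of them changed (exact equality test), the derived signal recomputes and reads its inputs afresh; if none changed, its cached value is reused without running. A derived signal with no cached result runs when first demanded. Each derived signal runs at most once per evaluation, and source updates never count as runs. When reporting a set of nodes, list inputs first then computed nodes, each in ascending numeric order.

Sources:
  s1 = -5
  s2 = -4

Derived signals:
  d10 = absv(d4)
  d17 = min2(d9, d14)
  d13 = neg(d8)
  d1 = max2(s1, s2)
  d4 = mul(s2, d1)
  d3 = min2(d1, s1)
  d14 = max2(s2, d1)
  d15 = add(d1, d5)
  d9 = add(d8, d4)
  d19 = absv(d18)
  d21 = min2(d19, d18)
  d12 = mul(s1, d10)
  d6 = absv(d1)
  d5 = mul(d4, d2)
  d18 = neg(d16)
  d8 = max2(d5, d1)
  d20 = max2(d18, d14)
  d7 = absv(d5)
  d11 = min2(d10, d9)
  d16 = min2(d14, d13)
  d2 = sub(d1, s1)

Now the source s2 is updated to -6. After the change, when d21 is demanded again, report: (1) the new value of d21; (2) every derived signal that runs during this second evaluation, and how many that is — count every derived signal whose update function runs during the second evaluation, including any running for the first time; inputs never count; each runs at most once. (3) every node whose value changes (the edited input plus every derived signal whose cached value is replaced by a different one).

New value of d21: 5.
Derived signals that run: d1, d2, d4, d5, d8, d13, d14, d16, d18, d19, d21 — 11 in total.
Values that change: s2, d1, d2, d4, d5, d8, d13, d14, d16, d18, d19, d21.

First evaluation (everything demanded from the output):
  d1 = max2(-5, -4) = -4
  d2 = sub(-4, -5) = 1
  d4 = mul(-4, -4) = 16
  d5 = mul(16, 1) = 16
  d8 = max2(16, -4) = 16
  d13 = neg(16) = -16
  d14 = max2(-4, -4) = -4
  d16 = min2(-4, -16) = -16
  d18 = neg(-16) = 16
  d19 = absv(16) = 16
  d21 = min2(16, 16) = 16

Propagation after the edit:
  d1: runs — s2 -4->-6; result -5.
  d2: runs — d1 -4->-5; result 0.
  d4: runs — s2 -4->-6; d1 -4->-5; result 30.
  d5: runs — d4 16->30; d2 1->0; result 0.
  d8: runs — d5 16->0; d1 -4->-5; result 0.
  d13: runs — d8 16->0; result 0.
  d14: runs — s2 -4->-6; d1 -4->-5; result -5.
  d16: runs — d14 -4->-5; d13 -16->0; result -5.
  d18: runs — d16 -16->-5; result 5.
  d19: runs — d18 16->5; result 5.
  d21: runs — d19 16->5; d18 16->5; result 5.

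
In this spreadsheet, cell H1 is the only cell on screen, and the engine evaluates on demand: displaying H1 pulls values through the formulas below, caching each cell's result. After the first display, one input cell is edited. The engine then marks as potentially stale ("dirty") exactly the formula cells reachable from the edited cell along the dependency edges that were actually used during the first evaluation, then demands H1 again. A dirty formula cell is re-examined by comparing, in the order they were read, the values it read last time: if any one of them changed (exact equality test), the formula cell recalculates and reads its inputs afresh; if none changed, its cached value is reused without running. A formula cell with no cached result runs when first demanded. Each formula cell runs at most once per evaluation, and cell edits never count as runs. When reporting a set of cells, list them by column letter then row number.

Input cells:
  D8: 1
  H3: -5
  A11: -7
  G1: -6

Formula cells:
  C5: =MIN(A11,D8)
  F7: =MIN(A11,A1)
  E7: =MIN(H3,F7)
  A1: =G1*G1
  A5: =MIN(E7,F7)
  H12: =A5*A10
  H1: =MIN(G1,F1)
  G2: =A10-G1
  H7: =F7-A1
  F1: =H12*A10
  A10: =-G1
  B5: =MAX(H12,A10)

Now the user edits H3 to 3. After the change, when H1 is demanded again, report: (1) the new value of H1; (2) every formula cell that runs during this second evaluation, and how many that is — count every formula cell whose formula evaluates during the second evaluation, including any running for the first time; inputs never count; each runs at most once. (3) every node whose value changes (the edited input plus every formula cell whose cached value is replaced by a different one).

Initial pass — values computed on the first demand:
  A1 = -6 * -6 = 36
  A10 = -(-6) = 6
  F7 = MIN(-7, 36) = -7
  E7 = MIN(-5, -7) = -7
  A5 = MIN(-7, -7) = -7
  H12 = -7 * 6 = -42
  F1 = -42 * 6 = -252
  H1 = MIN(-6, -252) = -252

Second demand — change propagation:
  E7: re-runs because H3 -5->3; new result -7 (unchanged).
  A5: re-examined; everything it read last time is the same (E7 unchanged, F7 unchanged) — cache -7 kept, no run.
  H12: re-examined; everything it read last time is the same (A5 unchanged, A10 unchanged) — cache -42 kept, no run.
  F1: re-examined; everything it read last time is the same (H12 unchanged, A10 unchanged) — cache -252 kept, no run.
  H1: re-examined; everything it read last time is the same (G1 unchanged, F1 unchanged) — cache -252 kept, no run.

The important point: E7 recomputes to an identical value, and the output ends up unchanged.

H1 now evaluates to -252.
Run set: E7 (1 run).
Changed values: H3.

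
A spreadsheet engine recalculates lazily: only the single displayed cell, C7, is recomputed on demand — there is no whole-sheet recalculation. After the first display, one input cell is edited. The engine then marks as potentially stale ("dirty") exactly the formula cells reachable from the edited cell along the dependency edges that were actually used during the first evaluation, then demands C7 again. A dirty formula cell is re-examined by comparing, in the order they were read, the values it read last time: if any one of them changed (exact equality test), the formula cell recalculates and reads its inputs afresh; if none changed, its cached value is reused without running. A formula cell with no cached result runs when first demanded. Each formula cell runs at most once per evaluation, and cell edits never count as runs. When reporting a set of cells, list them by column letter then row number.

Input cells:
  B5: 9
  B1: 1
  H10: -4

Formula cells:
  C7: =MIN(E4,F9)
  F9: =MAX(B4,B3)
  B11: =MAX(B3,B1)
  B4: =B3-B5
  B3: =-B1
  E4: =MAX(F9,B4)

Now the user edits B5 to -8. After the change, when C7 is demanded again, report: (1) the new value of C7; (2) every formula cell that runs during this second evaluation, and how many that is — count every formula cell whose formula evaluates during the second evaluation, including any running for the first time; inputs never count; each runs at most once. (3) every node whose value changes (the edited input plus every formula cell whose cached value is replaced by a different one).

First evaluation (everything demanded from the output):
  B3 = -(1) = -1
  B4 = -1 - 9 = -10
  F9 = MAX(-10, -1) = -1
  E4 = MAX(-1, -10) = -1
  C7 = MIN(-1, -1) = -1

Propagation after the edit:
  B4: runs — B5 9->-8; result 7.
  F9: runs — B4 -10->7; result 7.
  E4: runs — F9 -1->7; B4 -10->7; result 7.
  C7: runs — E4 -1->7; F9 -1->7; result 7.

New value of C7: 7.
Formula cells that run: B4, C7, E4, F9 — 4 in total.
Values that change: B4, B5, C7, E4, F9.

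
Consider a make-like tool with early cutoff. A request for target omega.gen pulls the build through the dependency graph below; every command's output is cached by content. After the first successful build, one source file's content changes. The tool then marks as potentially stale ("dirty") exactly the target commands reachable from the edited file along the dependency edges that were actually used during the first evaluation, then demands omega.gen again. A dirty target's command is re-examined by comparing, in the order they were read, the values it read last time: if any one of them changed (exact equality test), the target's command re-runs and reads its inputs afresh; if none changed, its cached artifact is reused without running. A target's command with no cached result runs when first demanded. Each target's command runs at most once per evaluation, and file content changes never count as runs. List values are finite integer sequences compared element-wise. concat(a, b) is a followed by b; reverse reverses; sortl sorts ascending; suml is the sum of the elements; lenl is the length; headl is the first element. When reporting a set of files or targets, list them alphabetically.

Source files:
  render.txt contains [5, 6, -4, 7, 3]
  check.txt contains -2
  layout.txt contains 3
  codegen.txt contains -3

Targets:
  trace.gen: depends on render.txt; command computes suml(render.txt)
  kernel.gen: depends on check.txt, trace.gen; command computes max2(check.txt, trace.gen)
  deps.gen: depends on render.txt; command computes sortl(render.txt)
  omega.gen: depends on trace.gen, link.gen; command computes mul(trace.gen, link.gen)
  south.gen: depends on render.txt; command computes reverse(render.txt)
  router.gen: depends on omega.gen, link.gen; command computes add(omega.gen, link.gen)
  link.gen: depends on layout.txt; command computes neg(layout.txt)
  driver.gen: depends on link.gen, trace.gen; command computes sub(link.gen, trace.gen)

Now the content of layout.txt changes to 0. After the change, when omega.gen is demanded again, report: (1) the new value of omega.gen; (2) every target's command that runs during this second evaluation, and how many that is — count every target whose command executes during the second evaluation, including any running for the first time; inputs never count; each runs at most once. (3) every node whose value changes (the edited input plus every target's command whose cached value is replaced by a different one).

First demand of the output computes:
  link.gen = neg(3) = -3
  trace.gen = suml([5, 6, -4, 7, 3]) = 17
  omega.gen = mul(17, -3) = -51

After the edit, cleaning proceeds:
  link.gen: a read changed (layout.txt 3->0) — executes, giving 0.
  omega.gen: a read changed (link.gen -3->0) — executes, giving 0.

Demanding omega.gen again yields 0.
2 target commands run: link.gen, omega.gen.
The nodes whose values change: layout.txt, link.gen, omega.gen.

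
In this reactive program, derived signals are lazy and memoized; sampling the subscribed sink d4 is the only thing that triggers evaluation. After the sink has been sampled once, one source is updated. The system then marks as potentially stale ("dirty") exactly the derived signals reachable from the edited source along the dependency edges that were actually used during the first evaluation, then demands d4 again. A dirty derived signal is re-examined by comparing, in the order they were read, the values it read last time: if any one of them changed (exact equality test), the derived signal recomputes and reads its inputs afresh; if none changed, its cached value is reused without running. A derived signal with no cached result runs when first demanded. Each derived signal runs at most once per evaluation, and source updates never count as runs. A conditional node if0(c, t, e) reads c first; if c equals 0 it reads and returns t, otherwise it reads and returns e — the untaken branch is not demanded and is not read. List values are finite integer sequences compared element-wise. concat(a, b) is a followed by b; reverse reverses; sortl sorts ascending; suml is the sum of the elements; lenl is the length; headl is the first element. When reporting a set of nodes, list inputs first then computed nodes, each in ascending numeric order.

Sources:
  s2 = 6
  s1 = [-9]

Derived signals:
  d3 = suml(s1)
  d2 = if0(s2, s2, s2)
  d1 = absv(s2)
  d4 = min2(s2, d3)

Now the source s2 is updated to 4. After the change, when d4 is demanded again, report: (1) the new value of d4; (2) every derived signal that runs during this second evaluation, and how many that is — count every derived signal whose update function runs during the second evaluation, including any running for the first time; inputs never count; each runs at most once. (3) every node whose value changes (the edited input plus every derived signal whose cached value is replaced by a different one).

First demand of the output computes:
  d3 = suml([-9]) = -9
  d4 = min2(6, -9) = -9

After the edit, cleaning proceeds:
  d4: a read changed (s2 6->4) — executes, giving -9 — identical to its old value.

Demanding d4 again yields -9.
1 derived signals run: d4.
The nodes whose values change: s2.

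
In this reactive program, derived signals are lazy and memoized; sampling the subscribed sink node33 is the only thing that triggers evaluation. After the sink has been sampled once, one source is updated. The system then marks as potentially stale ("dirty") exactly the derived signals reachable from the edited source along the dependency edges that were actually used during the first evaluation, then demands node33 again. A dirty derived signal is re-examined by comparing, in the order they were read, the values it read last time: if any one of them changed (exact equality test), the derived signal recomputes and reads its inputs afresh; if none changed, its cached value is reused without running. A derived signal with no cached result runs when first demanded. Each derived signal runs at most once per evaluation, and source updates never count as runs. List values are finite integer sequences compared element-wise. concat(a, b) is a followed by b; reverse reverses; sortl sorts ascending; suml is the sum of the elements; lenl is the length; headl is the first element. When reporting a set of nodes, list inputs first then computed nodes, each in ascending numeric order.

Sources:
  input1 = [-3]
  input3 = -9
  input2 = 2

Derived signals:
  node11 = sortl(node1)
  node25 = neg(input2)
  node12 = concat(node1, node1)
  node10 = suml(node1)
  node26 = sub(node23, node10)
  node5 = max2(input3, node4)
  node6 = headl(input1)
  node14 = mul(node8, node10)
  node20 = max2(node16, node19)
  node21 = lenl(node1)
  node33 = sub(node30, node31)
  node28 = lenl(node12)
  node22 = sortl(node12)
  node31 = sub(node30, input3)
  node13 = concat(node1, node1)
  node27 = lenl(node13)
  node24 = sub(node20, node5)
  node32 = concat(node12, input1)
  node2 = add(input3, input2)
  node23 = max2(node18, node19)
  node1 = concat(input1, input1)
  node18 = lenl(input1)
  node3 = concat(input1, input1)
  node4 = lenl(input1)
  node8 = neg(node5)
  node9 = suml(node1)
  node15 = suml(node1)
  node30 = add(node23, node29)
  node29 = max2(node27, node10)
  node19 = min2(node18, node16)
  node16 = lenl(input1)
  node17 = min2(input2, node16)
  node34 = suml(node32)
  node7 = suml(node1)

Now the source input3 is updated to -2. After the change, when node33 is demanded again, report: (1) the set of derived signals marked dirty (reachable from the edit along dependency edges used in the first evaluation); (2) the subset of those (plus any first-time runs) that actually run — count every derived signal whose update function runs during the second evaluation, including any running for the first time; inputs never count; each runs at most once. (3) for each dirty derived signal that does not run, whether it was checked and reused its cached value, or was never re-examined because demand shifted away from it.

The edit dirties: node31, node33.
2 derived signals run: node31, node33.
No dirty derived signal escaped a run.

First demand of the output computes:
  node1 = concat([-3], [-3]) = [-3, -3]
  node10 = suml([-3, -3]) = -6
  node13 = concat([-3, -3], [-3, -3]) = [-3, -3, -3, -3]
  node16 = lenl([-3]) = 1
  node18 = lenl([-3]) = 1
  node19 = min2(1, 1) = 1
  node23 = max2(1, 1) = 1
  node27 = lenl([-3, -3, -3, -3]) = 4
  node29 = max2(4, -6) = 4
  node30 = add(1, 4) = 5
  node31 = sub(5, -9) = 14
  node33 = sub(5, 14) = -9

After the edit, cleaning proceeds:
  node31: a read changed (input3 -9->-2) — executes, giving 7.
  node33: a read changed (node31 14->7) — executes, giving -2.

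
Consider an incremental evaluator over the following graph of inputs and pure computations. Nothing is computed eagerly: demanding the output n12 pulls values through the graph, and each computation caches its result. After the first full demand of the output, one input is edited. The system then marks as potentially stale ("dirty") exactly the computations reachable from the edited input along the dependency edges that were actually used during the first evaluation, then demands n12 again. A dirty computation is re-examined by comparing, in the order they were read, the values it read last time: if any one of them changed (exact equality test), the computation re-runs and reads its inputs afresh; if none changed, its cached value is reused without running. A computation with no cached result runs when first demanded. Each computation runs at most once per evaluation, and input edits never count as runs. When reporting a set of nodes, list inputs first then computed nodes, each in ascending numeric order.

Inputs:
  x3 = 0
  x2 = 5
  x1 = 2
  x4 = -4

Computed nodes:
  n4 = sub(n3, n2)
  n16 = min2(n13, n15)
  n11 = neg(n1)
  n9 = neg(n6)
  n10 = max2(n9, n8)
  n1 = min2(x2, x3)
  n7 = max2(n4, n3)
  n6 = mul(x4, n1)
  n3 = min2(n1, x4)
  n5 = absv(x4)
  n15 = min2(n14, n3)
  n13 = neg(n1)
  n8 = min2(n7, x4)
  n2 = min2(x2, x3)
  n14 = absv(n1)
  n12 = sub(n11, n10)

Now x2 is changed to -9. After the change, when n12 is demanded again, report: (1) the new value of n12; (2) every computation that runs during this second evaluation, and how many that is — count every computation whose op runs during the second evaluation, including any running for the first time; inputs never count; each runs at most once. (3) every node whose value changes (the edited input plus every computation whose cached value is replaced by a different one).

n12 now evaluates to 13.
Run set: n1, n2, n3, n4, n6, n7, n8, n9, n10, n11, n12 (11 run).
Changed values: x2, n1, n2, n3, n4, n6, n7, n9, n10, n11, n12.

Initial pass — values computed on the first demand:
  n1 = min2(5, 0) = 0
  n2 = min2(5, 0) = 0
  n3 = min2(0, -4) = -4
  n4 = sub(-4, 0) = -4
  n6 = mul(-4, 0) = 0
  n7 = max2(-4, -4) = -4
  n8 = min2(-4, -4) = -4
  n9 = neg(0) = 0
  n10 = max2(0, -4) = 0
  n11 = neg(0) = 0
  n12 = sub(0, 0) = 0

Second demand — change propagation:
  n1: re-runs because x2 5->-9; new result -9.
  n2: re-runs because x2 5->-9; new result -9.
  n3: re-runs because n1 0->-9; new result -9.
  n4: re-runs because n3 -4->-9; n2 0->-9; new result 0.
  n6: re-runs because n1 0->-9; new result 36.
  n7: re-runs because n4 -4->0; n3 -4->-9; new result 0.
  n8: re-runs because n7 -4->0; new result -4 (unchanged).
  n9: re-runs because n6 0->36; new result -36.
  n10: re-runs because n9 0->-36; new result -4.
  n11: re-runs because n1 0->-9; new result 9.
  n12: re-runs because n11 0->9; n10 0->-4; new result 13.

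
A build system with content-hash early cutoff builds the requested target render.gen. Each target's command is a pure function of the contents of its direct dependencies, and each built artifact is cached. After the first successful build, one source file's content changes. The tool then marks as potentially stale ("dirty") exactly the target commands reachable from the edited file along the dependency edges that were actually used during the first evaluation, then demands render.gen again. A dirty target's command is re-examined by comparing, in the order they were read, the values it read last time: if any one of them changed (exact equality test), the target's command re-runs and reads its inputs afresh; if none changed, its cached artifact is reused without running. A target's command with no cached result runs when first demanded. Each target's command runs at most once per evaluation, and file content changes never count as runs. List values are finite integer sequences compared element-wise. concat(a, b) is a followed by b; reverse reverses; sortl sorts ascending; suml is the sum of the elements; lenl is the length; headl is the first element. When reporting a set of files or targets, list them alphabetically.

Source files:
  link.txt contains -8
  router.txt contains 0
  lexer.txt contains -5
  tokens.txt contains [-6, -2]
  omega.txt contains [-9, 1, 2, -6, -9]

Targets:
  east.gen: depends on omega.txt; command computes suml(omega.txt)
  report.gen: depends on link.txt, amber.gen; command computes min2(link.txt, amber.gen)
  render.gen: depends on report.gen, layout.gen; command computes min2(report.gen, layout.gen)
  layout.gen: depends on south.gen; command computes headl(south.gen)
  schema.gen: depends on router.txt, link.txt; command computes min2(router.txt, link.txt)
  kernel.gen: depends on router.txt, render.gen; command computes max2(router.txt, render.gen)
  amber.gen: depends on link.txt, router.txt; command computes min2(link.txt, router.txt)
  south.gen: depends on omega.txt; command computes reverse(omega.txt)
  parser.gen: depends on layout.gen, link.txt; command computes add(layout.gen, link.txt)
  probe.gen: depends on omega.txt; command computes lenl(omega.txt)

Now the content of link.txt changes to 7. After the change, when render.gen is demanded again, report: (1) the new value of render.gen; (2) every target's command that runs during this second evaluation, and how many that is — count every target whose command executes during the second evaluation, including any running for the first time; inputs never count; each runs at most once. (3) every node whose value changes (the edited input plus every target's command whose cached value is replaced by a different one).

First evaluation (everything demanded from the output):
  amber.gen = min2(-8, 0) = -8
  report.gen = min2(-8, -8) = -8
  south.gen = reverse([-9, 1, 2, -6, -9]) = [-9, -6, 2, 1, -9]
  layout.gen = headl([-9, -6, 2, 1, -9]) = -9
  render.gen = min2(-8, -9) = -9

Propagation after the edit:
  amber.gen: runs — link.txt -8->7; result 0.
  report.gen: runs — link.txt -8->7; amber.gen -8->0; result 0.
  render.gen: runs — report.gen -8->0; result -9 (same value as before).

New value of render.gen: -9.
Target commands that run: amber.gen, render.gen, report.gen — 3 in total.
Values that change: amber.gen, link.txt, report.gen.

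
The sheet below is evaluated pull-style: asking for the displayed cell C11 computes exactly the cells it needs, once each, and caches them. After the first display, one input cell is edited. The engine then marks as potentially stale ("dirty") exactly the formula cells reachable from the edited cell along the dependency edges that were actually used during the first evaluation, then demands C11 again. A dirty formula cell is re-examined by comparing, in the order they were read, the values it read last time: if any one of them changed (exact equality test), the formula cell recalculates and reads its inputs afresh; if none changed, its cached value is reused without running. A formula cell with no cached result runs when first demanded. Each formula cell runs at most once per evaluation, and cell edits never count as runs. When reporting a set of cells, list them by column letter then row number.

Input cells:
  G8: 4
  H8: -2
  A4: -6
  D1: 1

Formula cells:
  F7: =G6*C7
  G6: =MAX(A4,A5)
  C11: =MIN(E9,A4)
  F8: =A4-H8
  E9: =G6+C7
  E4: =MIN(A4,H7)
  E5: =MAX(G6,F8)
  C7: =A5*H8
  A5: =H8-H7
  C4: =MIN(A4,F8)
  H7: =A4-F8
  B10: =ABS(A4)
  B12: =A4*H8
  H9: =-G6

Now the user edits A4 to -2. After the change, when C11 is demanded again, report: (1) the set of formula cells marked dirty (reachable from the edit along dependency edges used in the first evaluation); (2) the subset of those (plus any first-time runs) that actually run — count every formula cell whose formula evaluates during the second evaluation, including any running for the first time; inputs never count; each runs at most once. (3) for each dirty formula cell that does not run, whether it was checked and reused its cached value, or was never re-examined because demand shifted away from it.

The edit dirties: A5, C7, C11, E9, F8, G6, H7.
4 formula cells run: C11, F8, G6, H7.
Cache hits after checking: A5, C7, E9.
Note where the cutoff bites: A5 is checked, finds nothing changed, and keeps its cache.

First demand of the output computes:
  F8 = -6 - -2 = -4
  H7 = -6 - -4 = -2
  A5 = -2 - -2 = 0
  C7 = 0 * -2 = 0
  G6 = MAX(-6, 0) = 0
  E9 = 0 + 0 = 0
  C11 = MIN(0, -6) = -6

After the edit, cleaning proceeds:
  F8: a read changed (A4 -6->-2) — executes, giving 0.
  H7: a read changed (A4 -6->-2; F8 -4->0) — executes, giving -2 — identical to its old value.
  A5: dirty, but its reads are unchanged (H8 unchanged, H7 unchanged); cached 0 stands.
  C7: dirty, but its reads are unchanged (A5 unchanged, H8 unchanged); cached 0 stands.
  G6: a read changed (A4 -6->-2) — executes, giving 0 — identical to its old value.
  E9: dirty, but its reads are unchanged (G6 unchanged, C7 unchanged); cached 0 stands.
  C11: a read changed (A4 -6->-2) — executes, giving -2.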